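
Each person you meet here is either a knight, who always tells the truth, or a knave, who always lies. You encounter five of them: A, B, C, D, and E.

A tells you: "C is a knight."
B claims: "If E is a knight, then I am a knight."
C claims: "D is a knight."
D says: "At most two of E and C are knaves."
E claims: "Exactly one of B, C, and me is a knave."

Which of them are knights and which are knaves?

Regardless of anyone's role, D's statement is true, so D is a knight.
With that fixed, C's statement is true, so C is a knight.
With that fixed, A's statement is true, so A is a knight.
Consider B. Suppose B is a knight.
Then whichever role E has, E's statement has the wrong truth value — contradiction.
So B is a knave.
Consider E. Suppose E is a knave.
Then B's statement comes out true, contradicting B being a knave.
So E is a knight.

A: knight, B: knave, C: knight, D: knight, E: knight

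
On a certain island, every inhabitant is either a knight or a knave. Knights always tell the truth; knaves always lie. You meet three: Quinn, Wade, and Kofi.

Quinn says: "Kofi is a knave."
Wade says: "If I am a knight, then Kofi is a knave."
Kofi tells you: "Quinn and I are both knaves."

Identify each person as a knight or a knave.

Consider Quinn. Suppose Quinn is a knave.
Then whichever role Kofi has, Kofi's statement has the wrong truth value — contradiction.
So Quinn is a knight.
With that fixed, Kofi's statement is false, so Kofi is a knave.
With that fixed, Wade's statement is true, so Wade is a knight.

Quinn: knight, Wade: knight, Kofi: knave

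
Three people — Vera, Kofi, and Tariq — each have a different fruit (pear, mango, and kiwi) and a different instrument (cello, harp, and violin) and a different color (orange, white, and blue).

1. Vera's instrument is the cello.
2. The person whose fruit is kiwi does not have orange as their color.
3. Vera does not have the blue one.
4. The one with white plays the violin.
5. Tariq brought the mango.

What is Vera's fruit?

pear

With clues 1–4, kiwi is impossible for Vera's fruit.
With clues 1–5, mango is impossible for Vera's fruit.
That leaves pear.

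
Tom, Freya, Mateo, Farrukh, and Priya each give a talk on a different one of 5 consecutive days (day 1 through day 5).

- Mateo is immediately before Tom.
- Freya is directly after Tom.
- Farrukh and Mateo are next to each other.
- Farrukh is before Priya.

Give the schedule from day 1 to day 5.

From clue 1: Tom is in {2,3,4,5}.
From clues 1–2: Tom is in {2,3,4}.
From clues 1–3: Tom is in {3,4}.
From clues 1–4: Farrukh → day 1, Mateo → day 2, Tom → day 3, Freya → day 4, Priya → day 5.

Farrukh, Mateo, Tom, Freya, Priya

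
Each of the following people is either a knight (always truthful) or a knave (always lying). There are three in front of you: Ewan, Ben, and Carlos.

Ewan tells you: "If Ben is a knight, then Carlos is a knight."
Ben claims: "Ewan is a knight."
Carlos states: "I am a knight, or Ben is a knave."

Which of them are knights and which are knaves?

Ewan: knight, Ben: knight, Carlos: knight

Consider Ewan. Suppose Ewan is a knave.
Then no assignment of the remaining roles makes every statement match its speaker's type — contradiction.
So Ewan is a knight.
With that fixed, Ben's statement is true, so Ben is a knight.
Consider Carlos. Suppose Carlos is a knave.
Then Ewan's statement comes out false, contradicting Ewan being a knight.
So Carlos is a knight.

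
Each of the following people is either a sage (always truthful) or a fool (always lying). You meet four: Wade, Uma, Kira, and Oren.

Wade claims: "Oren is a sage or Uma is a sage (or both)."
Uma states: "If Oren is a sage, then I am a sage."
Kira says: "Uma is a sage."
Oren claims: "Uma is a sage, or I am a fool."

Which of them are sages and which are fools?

Wade: sage, Uma: sage, Kira: sage, Oren: sage

Consider Wade. Suppose Wade is a fool.
Then no assignment of the remaining roles makes every statement match its speaker's type — contradiction.
So Wade is a sage.
Consider Uma. Suppose Uma is a fool.
Then whichever role Oren has, Oren's statement has the wrong truth value — contradiction.
So Uma is a sage.
With that fixed, Kira's statement is true, so Kira is a sage.
With that fixed, Oren's statement is true, so Oren is a sage.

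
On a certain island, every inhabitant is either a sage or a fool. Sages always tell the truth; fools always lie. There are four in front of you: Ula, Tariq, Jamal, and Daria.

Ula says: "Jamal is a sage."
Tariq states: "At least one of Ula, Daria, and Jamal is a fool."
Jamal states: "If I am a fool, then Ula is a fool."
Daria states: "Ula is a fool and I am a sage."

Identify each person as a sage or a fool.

Ula: sage, Tariq: sage, Jamal: sage, Daria: fool

Consider Ula. Suppose Ula is a fool.
Then no assignment of the remaining roles makes every statement match its speaker's type — contradiction.
So Ula is a sage.
With that fixed, Daria's statement is false, so Daria is a fool.
With that fixed, Tariq's statement is true, so Tariq is a sage.
Consider Jamal. Suppose Jamal is a fool.
Then Ula's statement comes out false, contradicting Ula being a sage.
So Jamal is a sage.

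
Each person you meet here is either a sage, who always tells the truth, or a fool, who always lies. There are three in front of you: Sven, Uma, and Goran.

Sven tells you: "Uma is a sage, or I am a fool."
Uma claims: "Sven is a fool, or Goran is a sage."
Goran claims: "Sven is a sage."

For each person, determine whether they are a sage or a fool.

Consider Sven. Suppose Sven is a fool.
Then Sven's own statement would have to be false, but it can't be — contradiction.
So Sven is a sage.
With that fixed, Goran's statement is true, so Goran is a sage.
With that fixed, Uma's statement is true, so Uma is a sage.

Sven: sage, Uma: sage, Goran: sage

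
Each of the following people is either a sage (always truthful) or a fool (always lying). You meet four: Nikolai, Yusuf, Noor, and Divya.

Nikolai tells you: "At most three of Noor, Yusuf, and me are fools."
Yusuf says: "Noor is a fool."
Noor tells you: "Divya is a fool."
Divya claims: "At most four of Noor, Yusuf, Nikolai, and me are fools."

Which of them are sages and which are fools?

Regardless of anyone's role, Nikolai's statement is true, so Nikolai is a sage.
With that fixed, Divya's statement is true, so Divya is a sage.
With that fixed, Noor's statement is false, so Noor is a fool.
With that fixed, Yusuf's statement is true, so Yusuf is a sage.

Nikolai: sage, Yusuf: sage, Noor: fool, Divya: sage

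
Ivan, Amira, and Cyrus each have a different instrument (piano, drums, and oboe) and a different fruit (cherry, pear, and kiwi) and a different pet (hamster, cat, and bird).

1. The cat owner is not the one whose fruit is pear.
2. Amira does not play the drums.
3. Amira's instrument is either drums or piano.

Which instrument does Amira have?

piano

With clues 1–2, drums is impossible for Amira's instrument.
With clues 1–3, oboe is impossible for Amira's instrument.
That leaves piano.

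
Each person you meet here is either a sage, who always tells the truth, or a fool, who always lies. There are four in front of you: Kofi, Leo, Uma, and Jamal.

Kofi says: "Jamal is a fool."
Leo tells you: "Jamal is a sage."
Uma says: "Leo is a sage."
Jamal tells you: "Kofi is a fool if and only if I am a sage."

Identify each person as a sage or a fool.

Consider Kofi. Suppose Kofi is a sage.
Then whichever role Jamal has, Jamal's statement has the wrong truth value — contradiction.
So Kofi is a fool.
Consider Leo. Suppose Leo is a fool.
Then no assignment of the remaining roles makes every statement match its speaker's type — contradiction.
So Leo is a sage.
With that fixed, Uma's statement is true, so Uma is a sage.
Consider Jamal. Suppose Jamal is a fool.
Then Kofi's statement comes out true, contradicting Kofi being a fool.
So Jamal is a sage.

Kofi: fool, Leo: sage, Uma: sage, Jamal: sage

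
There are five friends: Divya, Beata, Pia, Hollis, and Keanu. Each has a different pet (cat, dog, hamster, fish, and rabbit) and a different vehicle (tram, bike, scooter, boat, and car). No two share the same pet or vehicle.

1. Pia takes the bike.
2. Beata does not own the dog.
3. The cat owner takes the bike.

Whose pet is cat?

With clues 1–3, Beata, Divya, Hollis, and Keanu are impossible for the one with pet cat.
That leaves Pia.

Pia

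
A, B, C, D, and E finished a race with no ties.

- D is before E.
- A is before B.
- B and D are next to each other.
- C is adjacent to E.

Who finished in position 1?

A

With clue 1, E is ruled out for place 1.
With clues 1–2, B is ruled out for place 1.
With clues 1–3, D is ruled out for place 1.
With clues 1–4, C is ruled out for place 1.
So place 1 is A.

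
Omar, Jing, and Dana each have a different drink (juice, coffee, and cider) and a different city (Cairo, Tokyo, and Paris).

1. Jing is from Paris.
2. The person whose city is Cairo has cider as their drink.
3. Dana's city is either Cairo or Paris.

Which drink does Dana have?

With clues 1–3, coffee and juice are impossible for Dana's drink.
That leaves cider.

cider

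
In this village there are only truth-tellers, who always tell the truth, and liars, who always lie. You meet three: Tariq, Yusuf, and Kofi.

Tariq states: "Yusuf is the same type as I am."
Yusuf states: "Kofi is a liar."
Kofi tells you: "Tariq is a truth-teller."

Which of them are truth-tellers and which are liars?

Tariq: liar, Yusuf: truth-teller, Kofi: liar

Consider Tariq. Suppose Tariq is a truth-teller.
Then no assignment of the remaining roles makes every statement match its speaker's type — contradiction.
So Tariq is a liar.
With that fixed, Kofi's statement is false, so Kofi is a liar.
With that fixed, Yusuf's statement is true, so Yusuf is a truth-teller.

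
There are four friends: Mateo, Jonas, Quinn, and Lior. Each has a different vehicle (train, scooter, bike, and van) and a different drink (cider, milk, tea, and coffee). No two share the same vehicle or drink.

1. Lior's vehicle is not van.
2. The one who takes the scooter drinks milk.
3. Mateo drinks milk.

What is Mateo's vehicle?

With clues 1–3, bike, train, and van are impossible for Mateo's vehicle.
That leaves scooter.

scooter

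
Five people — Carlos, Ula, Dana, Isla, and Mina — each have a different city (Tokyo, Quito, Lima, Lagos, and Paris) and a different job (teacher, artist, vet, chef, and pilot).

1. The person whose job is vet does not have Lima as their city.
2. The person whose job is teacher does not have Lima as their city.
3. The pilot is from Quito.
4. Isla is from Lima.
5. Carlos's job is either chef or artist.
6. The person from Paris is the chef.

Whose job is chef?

Carlos

With clues 1–5, Dana, Mina, and Ula are impossible for the one with job chef.
With clues 1–6, Isla is impossible for the one with job chef.
That leaves Carlos.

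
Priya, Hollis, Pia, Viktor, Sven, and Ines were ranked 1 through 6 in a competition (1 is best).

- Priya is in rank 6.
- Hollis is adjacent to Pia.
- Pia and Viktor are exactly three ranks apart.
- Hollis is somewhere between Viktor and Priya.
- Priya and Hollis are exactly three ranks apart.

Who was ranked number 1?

With clue 1, Priya is ruled out for rank 1.
With clues 1–4, Hollis and Pia are ruled out for rank 1.
With clues 1–5, Ines and Sven are ruled out for rank 1.
So rank 1 is Viktor.

Viktor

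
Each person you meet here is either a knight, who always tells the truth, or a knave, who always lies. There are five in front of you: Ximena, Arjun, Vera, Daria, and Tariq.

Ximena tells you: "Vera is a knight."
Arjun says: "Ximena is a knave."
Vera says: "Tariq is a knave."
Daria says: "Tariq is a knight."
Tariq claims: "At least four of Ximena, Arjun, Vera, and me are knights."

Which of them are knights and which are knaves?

Consider Ximena. Suppose Ximena is a knave.
Then no assignment of the remaining roles makes every statement match its speaker's type — contradiction.
So Ximena is a knight.
With that fixed, Arjun's statement is false, so Arjun is a knave.
With that fixed, Tariq's statement is false, so Tariq is a knave.
With that fixed, Vera's statement is true, so Vera is a knight.
With that fixed, Daria's statement is false, so Daria is a knave.

Ximena: knight, Arjun: knave, Vera: knight, Daria: knave, Tariq: knave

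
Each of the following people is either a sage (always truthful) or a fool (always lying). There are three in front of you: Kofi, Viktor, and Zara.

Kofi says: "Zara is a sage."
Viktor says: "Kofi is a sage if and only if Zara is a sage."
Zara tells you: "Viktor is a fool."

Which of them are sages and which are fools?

Kofi: fool, Viktor: sage, Zara: fool

Consider Kofi. Suppose Kofi is a sage.
Then no assignment of the remaining roles makes every statement match its speaker's type — contradiction.
So Kofi is a fool.
Consider Viktor. Suppose Viktor is a fool.
Then no assignment of the remaining roles makes every statement match its speaker's type — contradiction.
So Viktor is a sage.
With that fixed, Zara's statement is false, so Zara is a fool.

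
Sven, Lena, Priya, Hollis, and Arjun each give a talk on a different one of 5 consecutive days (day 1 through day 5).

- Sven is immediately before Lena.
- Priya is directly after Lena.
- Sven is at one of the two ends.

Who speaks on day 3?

Priya

With clues 1–2, Arjun and Hollis are ruled out for day 3.
With clues 1–3, Lena and Sven are ruled out for day 3.
So day 3 is Priya.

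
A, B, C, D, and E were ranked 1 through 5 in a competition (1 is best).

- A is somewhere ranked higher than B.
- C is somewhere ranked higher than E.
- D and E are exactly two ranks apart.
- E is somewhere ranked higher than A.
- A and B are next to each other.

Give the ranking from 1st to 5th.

D, C, E, A, B

From clue 1: A is in {1,2,3,4}.
From clues 1–3: B is in {2,4,5}.
From clues 1–4: B → rank 5.
From clues 1–5: D → rank 1, C → rank 2, E → rank 3, A → rank 4.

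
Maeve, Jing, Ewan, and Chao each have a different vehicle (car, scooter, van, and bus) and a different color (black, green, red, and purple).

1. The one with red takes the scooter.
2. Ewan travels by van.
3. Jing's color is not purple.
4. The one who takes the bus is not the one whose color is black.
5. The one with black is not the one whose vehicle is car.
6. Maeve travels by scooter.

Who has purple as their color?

Chao

With clues 1–3, Jing is impossible for the one with color purple.
With clues 1–5, Ewan is impossible for the one with color purple.
With clues 1–6, Maeve is impossible for the one with color purple.
That leaves Chao.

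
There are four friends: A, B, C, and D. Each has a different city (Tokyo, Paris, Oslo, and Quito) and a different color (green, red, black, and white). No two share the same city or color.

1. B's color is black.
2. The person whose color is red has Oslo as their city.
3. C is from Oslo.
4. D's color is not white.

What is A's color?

Clue 1 rules out black for A's color.
With clues 1–3, red is impossible for A's color.
With clues 1–4, green is impossible for A's color.
That leaves white.

white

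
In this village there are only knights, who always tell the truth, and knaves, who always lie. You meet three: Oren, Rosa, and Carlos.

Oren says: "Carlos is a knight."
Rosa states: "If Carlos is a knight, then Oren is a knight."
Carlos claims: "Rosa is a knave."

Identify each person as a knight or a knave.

Oren: knave, Rosa: knight, Carlos: knave

Consider Oren. Suppose Oren is a knight.
Then no assignment of the remaining roles makes every statement match its speaker's type — contradiction.
So Oren is a knave.
Consider Rosa. Suppose Rosa is a knave.
Then no assignment of the remaining roles makes every statement match its speaker's type — contradiction.
So Rosa is a knight.
With that fixed, Carlos's statement is false, so Carlos is a knave.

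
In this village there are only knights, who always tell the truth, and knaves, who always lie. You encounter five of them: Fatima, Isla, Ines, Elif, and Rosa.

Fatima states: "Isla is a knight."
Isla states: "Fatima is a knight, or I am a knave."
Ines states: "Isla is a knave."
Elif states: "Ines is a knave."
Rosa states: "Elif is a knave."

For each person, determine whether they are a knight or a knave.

Consider Fatima. Suppose Fatima is a knave.
Then whichever role Isla has, Isla's statement has the wrong truth value — contradiction.
So Fatima is a knight.
With that fixed, Isla's statement is true, so Isla is a knight.
With that fixed, Ines's statement is false, so Ines is a knave.
With that fixed, Elif's statement is true, so Elif is a knight.
With that fixed, Rosa's statement is false, so Rosa is a knave.

Fatima: knight, Isla: knight, Ines: knave, Elif: knight, Rosa: knave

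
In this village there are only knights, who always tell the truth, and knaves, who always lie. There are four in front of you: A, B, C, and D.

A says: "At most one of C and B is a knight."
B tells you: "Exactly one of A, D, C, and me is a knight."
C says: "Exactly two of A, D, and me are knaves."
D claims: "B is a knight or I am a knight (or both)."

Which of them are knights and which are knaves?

Consider A. Suppose A is a knave.
Then no assignment of the remaining roles makes every statement match its speaker's type — contradiction.
So A is a knight.
Consider B. Suppose B is a knight.
Then B's own statement would have to be true, but it can't be — contradiction.
So B is a knave.
Consider C. Suppose C is a knight.
Then C's own statement would have to be true, but it can't be — contradiction.
So C is a knave.
Consider D. Suppose D is a knave.
Then B's statement comes out true, contradicting B being a knave.
So D is a knight.

A: knight, B: knave, C: knave, D: knight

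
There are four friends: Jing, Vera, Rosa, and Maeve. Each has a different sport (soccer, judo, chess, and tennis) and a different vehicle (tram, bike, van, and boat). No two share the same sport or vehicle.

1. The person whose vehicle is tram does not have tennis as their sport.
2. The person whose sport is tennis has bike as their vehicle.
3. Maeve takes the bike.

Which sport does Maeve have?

With clues 1–3, chess, judo, and soccer are impossible for Maeve's sport.
That leaves tennis.

tennis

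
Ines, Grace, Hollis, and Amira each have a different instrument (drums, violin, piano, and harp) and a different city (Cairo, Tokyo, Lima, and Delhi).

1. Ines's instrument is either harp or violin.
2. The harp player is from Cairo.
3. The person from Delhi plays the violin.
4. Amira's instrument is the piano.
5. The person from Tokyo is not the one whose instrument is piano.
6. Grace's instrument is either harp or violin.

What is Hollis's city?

Tokyo

With clues 1–5, Lima is impossible for Hollis's city.
With clues 1–6, Cairo and Delhi are impossible for Hollis's city.
That leaves Tokyo.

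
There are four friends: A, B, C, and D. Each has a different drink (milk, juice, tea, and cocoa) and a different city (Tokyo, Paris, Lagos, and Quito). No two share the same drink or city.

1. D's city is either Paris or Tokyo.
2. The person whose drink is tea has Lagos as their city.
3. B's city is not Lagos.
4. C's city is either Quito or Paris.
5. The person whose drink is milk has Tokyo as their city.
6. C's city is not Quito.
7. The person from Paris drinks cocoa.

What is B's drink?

juice

With clues 1–3, tea is impossible for B's drink.
With clues 1–6, milk is impossible for B's drink.
With clues 1–7, cocoa is impossible for B's drink.
That leaves juice.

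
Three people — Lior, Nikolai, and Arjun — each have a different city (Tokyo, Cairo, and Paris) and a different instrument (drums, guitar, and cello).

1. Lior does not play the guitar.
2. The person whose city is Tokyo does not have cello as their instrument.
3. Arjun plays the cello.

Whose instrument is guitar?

Nikolai

Clue 1 rules out Lior for the one with instrument guitar.
With clues 1–3, Arjun is impossible for the one with instrument guitar.
That leaves Nikolai.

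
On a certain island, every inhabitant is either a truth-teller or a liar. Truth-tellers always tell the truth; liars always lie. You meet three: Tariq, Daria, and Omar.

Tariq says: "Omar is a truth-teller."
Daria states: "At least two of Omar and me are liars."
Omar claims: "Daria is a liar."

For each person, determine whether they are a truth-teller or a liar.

Consider Tariq. Suppose Tariq is a liar.
Then no assignment of the remaining roles makes every statement match its speaker's type — contradiction.
So Tariq is a truth-teller.
Consider Daria. Suppose Daria is a truth-teller.
Then Daria's own statement would have to be true, but it can't be — contradiction.
So Daria is a liar.
With that fixed, Omar's statement is true, so Omar is a truth-teller.

Tariq: truth-teller, Daria: liar, Omar: truth-teller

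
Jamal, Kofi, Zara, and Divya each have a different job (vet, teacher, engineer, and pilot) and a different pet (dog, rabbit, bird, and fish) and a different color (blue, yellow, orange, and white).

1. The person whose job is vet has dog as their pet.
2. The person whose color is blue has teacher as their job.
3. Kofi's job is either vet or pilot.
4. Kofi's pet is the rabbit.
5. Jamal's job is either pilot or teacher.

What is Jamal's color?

blue

With clues 1–5, orange, white, and yellow are impossible for Jamal's color.
That leaves blue.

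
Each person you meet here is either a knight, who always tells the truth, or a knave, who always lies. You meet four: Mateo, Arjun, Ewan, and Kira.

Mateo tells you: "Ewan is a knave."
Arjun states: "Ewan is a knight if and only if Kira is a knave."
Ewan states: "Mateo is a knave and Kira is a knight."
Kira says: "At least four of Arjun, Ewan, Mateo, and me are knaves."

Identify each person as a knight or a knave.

Mateo: knight, Arjun: knave, Ewan: knave, Kira: knave

Consider Mateo. Suppose Mateo is a knave.
Then no assignment of the remaining roles makes every statement match its speaker's type — contradiction.
So Mateo is a knight.
With that fixed, Ewan's statement is false, so Ewan is a knave.
With that fixed, Kira's statement is false, so Kira is a knave.
With that fixed, Arjun's statement is false, so Arjun is a knave.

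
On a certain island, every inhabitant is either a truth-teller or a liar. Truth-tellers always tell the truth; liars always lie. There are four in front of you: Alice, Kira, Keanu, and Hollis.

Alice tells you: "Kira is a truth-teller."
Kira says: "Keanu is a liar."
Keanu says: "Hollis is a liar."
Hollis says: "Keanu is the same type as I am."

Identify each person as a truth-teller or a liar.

Alice: liar, Kira: liar, Keanu: truth-teller, Hollis: liar

Consider Alice. Suppose Alice is a truth-teller.
Then no assignment of the remaining roles makes every statement match its speaker's type — contradiction.
So Alice is a liar.
Consider Kira. Suppose Kira is a truth-teller.
Then Alice's statement comes out true, contradicting Alice being a liar.
So Kira is a liar.
Consider Keanu. Suppose Keanu is a liar.
Then Kira's statement comes out true, contradicting Kira being a liar.
So Keanu is a truth-teller.
Consider Hollis. Suppose Hollis is a truth-teller.
Then Keanu's statement comes out false, contradicting Keanu being a truth-teller.
So Hollis is a liar.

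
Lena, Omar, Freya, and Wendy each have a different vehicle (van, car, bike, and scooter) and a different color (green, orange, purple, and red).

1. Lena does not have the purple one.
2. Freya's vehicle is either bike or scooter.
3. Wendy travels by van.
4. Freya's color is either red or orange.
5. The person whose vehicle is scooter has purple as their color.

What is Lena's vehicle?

car

With clues 1–3, van is impossible for Lena's vehicle.
With clues 1–5, bike and scooter are impossible for Lena's vehicle.
That leaves car.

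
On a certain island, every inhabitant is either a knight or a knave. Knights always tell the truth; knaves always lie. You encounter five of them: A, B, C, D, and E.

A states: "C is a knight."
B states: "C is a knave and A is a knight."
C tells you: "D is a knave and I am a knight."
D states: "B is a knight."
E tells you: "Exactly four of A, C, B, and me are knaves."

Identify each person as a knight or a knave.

Consider A. Suppose A is a knave.
Then no assignment of the remaining roles makes every statement match its speaker's type — contradiction.
So A is a knight.
With that fixed, E's statement is false, so E is a knave.
Consider B. Suppose B is a knight.
Then no assignment of the remaining roles makes every statement match its speaker's type — contradiction.
So B is a knave.
With that fixed, D's statement is false, so D is a knave.
Consider C. Suppose C is a knave.
Then A's statement comes out false, contradicting A being a knight.
So C is a knight.

A: knight, B: knave, C: knight, D: knave, E: knave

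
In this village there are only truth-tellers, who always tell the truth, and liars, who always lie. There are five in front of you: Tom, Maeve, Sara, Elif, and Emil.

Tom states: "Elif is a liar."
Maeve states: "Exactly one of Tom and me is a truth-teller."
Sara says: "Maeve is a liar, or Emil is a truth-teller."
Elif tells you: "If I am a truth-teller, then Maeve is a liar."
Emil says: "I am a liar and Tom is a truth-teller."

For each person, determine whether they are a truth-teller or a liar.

Tom: liar, Maeve: liar, Sara: truth-teller, Elif: truth-teller, Emil: liar

Consider Tom. Suppose Tom is a truth-teller.
Then whichever role Maeve has, Maeve's statement has the wrong truth value — contradiction.
So Tom is a liar.
With that fixed, Emil's statement is false, so Emil is a liar.
Consider Maeve. Suppose Maeve is a truth-teller.
Then whichever role Elif has, Elif's statement has the wrong truth value — contradiction.
So Maeve is a liar.
With that fixed, Sara's statement is true, so Sara is a truth-teller.
With that fixed, Elif's statement is true, so Elif is a truth-teller.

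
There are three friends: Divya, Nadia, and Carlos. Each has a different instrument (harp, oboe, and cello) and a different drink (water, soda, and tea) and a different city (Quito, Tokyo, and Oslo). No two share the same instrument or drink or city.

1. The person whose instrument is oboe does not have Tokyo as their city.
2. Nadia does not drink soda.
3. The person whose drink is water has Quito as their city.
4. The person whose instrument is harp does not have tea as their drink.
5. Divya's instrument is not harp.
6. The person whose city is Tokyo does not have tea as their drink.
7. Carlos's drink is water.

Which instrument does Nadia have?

With clues 1–7, cello and harp are impossible for Nadia's instrument.
That leaves oboe.

oboe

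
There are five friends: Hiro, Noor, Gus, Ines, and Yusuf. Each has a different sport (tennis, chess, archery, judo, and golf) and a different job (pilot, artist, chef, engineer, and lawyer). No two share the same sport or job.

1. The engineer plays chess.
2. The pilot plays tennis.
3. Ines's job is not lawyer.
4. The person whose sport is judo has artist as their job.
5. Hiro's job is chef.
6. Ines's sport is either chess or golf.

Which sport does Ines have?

With clues 1–5, archery and golf are impossible for Ines's sport.
With clues 1–6, judo and tennis are impossible for Ines's sport.
That leaves chess.

chess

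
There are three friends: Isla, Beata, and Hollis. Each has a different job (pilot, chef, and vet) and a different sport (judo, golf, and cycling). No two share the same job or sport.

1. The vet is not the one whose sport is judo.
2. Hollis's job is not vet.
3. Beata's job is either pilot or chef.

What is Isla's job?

With clues 1–3, chef and pilot are impossible for Isla's job.
That leaves vet.

vet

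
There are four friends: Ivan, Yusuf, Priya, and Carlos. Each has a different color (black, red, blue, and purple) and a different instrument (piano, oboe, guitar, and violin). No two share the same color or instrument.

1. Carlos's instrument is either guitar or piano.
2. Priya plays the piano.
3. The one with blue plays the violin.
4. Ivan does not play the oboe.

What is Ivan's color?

blue

With clues 1–4, black, purple, and red are impossible for Ivan's color.
That leaves blue.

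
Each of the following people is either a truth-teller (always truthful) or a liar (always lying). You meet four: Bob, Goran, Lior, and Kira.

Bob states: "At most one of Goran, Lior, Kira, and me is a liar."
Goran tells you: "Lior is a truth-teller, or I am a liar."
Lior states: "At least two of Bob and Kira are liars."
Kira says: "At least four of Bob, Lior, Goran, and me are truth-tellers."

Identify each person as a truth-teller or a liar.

Bob: liar, Goran: truth-teller, Lior: truth-teller, Kira: liar

Consider Bob. Suppose Bob is a truth-teller.
Then no assignment of the remaining roles makes every statement match its speaker's type — contradiction.
So Bob is a liar.
With that fixed, Kira's statement is false, so Kira is a liar.
With that fixed, Lior's statement is true, so Lior is a truth-teller.
With that fixed, Goran's statement is true, so Goran is a truth-teller.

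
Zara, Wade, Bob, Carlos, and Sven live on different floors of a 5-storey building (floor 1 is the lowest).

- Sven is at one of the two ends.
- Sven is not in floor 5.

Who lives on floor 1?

With clues 1–2, Bob, Carlos, Wade, and Zara are ruled out for floor 1.
So floor 1 is Sven.

Sven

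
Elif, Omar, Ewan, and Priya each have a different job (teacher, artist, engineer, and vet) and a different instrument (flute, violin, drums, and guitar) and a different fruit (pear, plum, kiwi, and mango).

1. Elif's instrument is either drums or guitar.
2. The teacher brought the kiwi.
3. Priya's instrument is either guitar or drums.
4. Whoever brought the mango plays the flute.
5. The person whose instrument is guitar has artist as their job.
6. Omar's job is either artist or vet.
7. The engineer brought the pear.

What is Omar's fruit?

With clues 1–6, kiwi is impossible for Omar's fruit.
With clues 1–7, pear and plum are impossible for Omar's fruit.
That leaves mango.

mango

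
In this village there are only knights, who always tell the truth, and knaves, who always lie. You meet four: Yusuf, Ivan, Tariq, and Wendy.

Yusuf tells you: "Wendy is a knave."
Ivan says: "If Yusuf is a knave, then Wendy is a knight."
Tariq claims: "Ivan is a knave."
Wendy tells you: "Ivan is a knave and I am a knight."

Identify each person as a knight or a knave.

Consider Yusuf. Suppose Yusuf is a knave.
Then no assignment of the remaining roles makes every statement match its speaker's type — contradiction.
So Yusuf is a knight.
With that fixed, Ivan's statement is true, so Ivan is a knight.
With that fixed, Tariq's statement is false, so Tariq is a knave.
With that fixed, Wendy's statement is false, so Wendy is a knave.

Yusuf: knight, Ivan: knight, Tariq: knave, Wendy: knave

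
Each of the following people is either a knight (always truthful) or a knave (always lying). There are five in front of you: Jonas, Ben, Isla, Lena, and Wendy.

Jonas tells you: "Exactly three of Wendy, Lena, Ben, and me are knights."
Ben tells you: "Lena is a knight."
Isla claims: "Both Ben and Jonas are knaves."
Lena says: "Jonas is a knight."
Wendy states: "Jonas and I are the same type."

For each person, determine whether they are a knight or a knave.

Jonas: knight, Ben: knight, Isla: knave, Lena: knight, Wendy: knave

Consider Jonas. Suppose Jonas is a knave.
Then whichever role Wendy has, Wendy's statement has the wrong truth value — contradiction.
So Jonas is a knight.
With that fixed, Isla's statement is false, so Isla is a knave.
With that fixed, Lena's statement is true, so Lena is a knight.
With that fixed, Ben's statement is true, so Ben is a knight.
Consider Wendy. Suppose Wendy is a knight.
Then Jonas's statement comes out false, contradicting Jonas being a knight.
So Wendy is a knave.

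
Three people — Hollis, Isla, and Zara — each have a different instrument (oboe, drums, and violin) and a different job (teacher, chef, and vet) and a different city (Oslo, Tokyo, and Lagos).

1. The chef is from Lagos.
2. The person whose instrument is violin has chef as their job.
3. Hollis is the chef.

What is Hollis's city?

With clues 1–3, Oslo and Tokyo are impossible for Hollis's city.
That leaves Lagos.

Lagos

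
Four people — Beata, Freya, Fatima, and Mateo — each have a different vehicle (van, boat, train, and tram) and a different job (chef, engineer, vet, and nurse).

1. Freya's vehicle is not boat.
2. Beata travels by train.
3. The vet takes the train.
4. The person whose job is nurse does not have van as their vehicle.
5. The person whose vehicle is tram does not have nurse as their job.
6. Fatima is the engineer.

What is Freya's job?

chef

With clues 1–3, vet is impossible for Freya's job.
With clues 1–5, nurse is impossible for Freya's job.
With clues 1–6, engineer is impossible for Freya's job.
That leaves chef.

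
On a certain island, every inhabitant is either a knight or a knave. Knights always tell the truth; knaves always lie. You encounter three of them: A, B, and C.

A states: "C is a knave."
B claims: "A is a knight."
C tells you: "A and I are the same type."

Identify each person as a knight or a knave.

Consider A. Suppose A is a knave.
Then whichever role C has, C's statement has the wrong truth value — contradiction.
So A is a knight.
With that fixed, B's statement is true, so B is a knight.
Consider C. Suppose C is a knight.
Then A's statement comes out false, contradicting A being a knight.
So C is a knave.

A: knight, B: knight, C: knave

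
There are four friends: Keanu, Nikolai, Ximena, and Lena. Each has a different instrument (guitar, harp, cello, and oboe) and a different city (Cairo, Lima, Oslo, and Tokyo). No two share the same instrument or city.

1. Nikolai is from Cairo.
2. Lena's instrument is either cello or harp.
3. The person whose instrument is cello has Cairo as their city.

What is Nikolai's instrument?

With clues 1–3, guitar, harp, and oboe are impossible for Nikolai's instrument.
That leaves cello.

cello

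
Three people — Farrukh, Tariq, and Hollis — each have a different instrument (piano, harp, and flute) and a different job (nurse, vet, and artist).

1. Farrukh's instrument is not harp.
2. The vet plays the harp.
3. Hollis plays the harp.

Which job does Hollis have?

vet

With clues 1–3, artist and nurse are impossible for Hollis's job.
That leaves vet.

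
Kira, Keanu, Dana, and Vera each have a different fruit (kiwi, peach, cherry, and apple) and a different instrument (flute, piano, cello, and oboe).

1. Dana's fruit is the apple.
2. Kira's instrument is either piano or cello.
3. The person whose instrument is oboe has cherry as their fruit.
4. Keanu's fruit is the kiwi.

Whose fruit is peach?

Kira

Clue 1 rules out Dana for the one with fruit peach.
With clues 1–4, Keanu and Vera are impossible for the one with fruit peach.
That leaves Kira.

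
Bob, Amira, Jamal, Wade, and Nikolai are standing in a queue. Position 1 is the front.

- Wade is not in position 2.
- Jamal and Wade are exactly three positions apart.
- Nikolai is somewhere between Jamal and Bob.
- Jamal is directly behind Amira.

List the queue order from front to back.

From clue 1: Wade is in {1,3,4,5}.
From clues 1–2: Jamal is in {1,2,4}.
From clues 1–3: Nikolai is in {2,3}.
From clues 1–4: Amira → position 1, Jamal → position 2, Nikolai → position 3, Bob → position 4, Wade → position 5.

Amira, Jamal, Nikolai, Bob, Wade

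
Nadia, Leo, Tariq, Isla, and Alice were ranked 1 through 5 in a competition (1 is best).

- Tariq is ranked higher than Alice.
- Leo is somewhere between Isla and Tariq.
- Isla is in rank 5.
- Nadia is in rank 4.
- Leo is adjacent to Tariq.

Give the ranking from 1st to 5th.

From clue 1: Tariq is in {1,2,3,4}.
From clues 1–2: Leo is in {2,3,4}.
From clues 1–3: Isla → rank 5.
From clues 1–4: Tariq → rank 1, Nadia → rank 4.
From clues 1–5: Leo → rank 2, Alice → rank 3.

Tariq, Leo, Alice, Nadia, Isla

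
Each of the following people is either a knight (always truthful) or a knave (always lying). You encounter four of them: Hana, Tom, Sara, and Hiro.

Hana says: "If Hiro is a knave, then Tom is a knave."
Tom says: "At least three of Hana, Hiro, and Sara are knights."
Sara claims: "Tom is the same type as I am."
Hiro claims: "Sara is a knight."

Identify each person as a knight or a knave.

Hana: knight, Tom: knight, Sara: knight, Hiro: knight

Consider Hana. Suppose Hana is a knave.
Then no assignment of the remaining roles makes every statement match its speaker's type — contradiction.
So Hana is a knight.
Consider Tom. Suppose Tom is a knave.
Then whichever role Sara has, Sara's statement has the wrong truth value — contradiction.
So Tom is a knight.
Consider Sara. Suppose Sara is a knave.
Then Tom's statement comes out false, contradicting Tom being a knight.
So Sara is a knight.
With that fixed, Hiro's statement is true, so Hiro is a knight.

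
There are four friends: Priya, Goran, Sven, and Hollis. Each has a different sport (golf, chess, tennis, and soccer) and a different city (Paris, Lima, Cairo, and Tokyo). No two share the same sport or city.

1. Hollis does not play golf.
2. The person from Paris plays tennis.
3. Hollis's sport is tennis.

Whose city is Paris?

Hollis

With clues 1–3, Goran, Priya, and Sven are impossible for the one with city Paris.
That leaves Hollis.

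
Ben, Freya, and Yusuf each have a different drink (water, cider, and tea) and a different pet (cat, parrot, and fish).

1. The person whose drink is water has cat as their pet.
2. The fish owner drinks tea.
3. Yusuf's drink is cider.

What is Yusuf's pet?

parrot

With clues 1–3, cat and fish are impossible for Yusuf's pet.
That leaves parrot.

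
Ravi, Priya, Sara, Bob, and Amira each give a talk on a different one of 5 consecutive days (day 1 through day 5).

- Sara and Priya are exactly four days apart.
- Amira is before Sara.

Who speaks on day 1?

Priya

With clue 1, Amira, Bob, and Ravi are ruled out for day 1.
With clues 1–2, Sara is ruled out for day 1.
So day 1 is Priya.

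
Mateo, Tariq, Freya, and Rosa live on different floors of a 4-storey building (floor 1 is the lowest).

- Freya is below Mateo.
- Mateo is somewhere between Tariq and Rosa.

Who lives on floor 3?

With clues 1–2, Freya, Rosa, and Tariq are ruled out for floor 3.
So floor 3 is Mateo.

Mateo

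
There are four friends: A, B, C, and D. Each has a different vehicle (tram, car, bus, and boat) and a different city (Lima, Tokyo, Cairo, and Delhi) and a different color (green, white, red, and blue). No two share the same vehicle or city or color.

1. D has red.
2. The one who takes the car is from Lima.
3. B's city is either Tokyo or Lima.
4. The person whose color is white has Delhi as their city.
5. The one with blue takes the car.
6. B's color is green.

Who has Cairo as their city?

D

With clues 1–3, B is impossible for the one with city Cairo.
With clues 1–6, A and C are impossible for the one with city Cairo.
That leaves D.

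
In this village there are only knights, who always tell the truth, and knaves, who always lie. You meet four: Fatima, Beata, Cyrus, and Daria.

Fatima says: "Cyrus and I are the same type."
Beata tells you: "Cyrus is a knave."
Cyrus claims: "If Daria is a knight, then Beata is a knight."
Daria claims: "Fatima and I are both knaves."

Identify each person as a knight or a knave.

Consider Fatima. Suppose Fatima is a knave.
Then whichever role Daria has, Daria's statement has the wrong truth value — contradiction.
So Fatima is a knight.
With that fixed, Daria's statement is false, so Daria is a knave.
With that fixed, Cyrus's statement is true, so Cyrus is a knight.
With that fixed, Beata's statement is false, so Beata is a knave.

Fatima: knight, Beata: knave, Cyrus: knight, Daria: knave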